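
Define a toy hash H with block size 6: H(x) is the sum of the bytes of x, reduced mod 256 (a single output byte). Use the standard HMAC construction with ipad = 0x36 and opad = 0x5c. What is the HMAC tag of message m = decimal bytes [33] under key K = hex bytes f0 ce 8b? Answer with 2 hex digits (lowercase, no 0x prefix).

Key hex bytes f0 ce 8b is 3 bytes ≤ B = 6; zero-pad to 6 bytes: K' = f0 ce 8b 00 00 00.
K' ⊕ ipad = c6 f8 bd 36 36 36.  K' ⊕ opad = ac 92 d7 5c 5c 5c.
Inner input = (K'⊕ipad) ∥ m = c6 f8 bd 36 36 36 ∥ 21.
Inner hash: sum = 198+248+189+54+54+54+33 = 830; mod 256 = 62 → 3e.
Outer input = (K'⊕opad) ∥ inner = ac 92 d7 5c 5c 5c ∥ 3e.
Outer hash (tag): sum = 172+146+215+92+92+92+62 = 871; mod 256 = 103 → 67.

67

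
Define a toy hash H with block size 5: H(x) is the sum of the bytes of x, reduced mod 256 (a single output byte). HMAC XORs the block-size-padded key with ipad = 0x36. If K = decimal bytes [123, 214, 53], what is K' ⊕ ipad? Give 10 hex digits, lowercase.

4de0033636

Key decimal bytes [123, 214, 53] = 7b d6 35 is 3 bytes ≤ B = 5; zero-pad to 5 bytes: K' = 7b d6 35 00 00.
XOR each byte with 0x36: 7b⊕36=4d, d6⊕36=e0, 35⊕36=03, 00⊕36=36, 00⊕36=36.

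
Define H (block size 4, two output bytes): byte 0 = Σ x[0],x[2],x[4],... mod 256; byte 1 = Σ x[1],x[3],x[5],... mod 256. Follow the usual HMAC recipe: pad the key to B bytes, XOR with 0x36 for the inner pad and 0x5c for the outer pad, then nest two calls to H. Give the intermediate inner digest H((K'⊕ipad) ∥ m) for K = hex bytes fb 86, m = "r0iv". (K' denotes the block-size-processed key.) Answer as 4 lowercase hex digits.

Key hex bytes fb 86 is 2 bytes ≤ B = 4; zero-pad to 4 bytes: K' = fb 86 00 00.
K' ⊕ ipad = cd b0 36 36.
Inner input = cd b0 36 36 ∥ 72 30 69 76.
Inner hash: even-index sum = 478 mod 256 = 222; odd-index sum = 396 mod 256 = 140 → de 8c.

de8c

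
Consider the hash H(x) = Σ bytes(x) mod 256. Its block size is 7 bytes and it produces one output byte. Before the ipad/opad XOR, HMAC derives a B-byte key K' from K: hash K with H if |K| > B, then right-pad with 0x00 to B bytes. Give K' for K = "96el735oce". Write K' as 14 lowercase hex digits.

|K| = 10 > B = 7, so first hash the key.
H(K): sum = 57+54+101+108+55+51+53+111+99+101 = 790; mod 256 = 22 → 16.
Zero-pad H(K) = 16 to 7 bytes: K' = 16 00 00 00 00 00 00.

16000000000000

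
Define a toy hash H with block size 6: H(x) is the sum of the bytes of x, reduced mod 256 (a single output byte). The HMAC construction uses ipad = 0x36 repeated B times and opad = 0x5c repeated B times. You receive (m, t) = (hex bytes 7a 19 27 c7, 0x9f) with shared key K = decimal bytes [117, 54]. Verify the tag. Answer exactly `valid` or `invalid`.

Key decimal bytes [117, 54] = 75 36 is 2 bytes ≤ B = 6; zero-pad to 6 bytes: K' = 75 36 00 00 00 00.
K' ⊕ ipad = 43 00 36 36 36 36; K' ⊕ opad = 29 6a 5c 5c 5c 5c.
Inner hash: sum = 67+0+54+54+54+54+122+25+39+199 = 668; mod 256 = 156 → 9c.
Outer hash (recomputed tag): sum = 41+106+92+92+92+92+156 = 671; mod 256 = 159 → 9f.
Recomputed tag = 9f; claimed = 9f → match.

valid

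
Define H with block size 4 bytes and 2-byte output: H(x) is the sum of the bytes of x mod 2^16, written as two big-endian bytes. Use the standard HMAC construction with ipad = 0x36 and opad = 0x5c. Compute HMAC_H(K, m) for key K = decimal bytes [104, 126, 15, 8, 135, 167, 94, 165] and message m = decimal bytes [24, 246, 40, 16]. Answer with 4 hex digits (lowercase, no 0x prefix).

0289

Key decimal bytes [104, 126, 15, 8, 135, 167, 94, 165] = 68 7e 0f 08 87 a7 5e a5 is 8 bytes > B = 4, so hash it first: H(key) = 03 2e, then zero-pad to 4 bytes: K' = 03 2e 00 00.
K' ⊕ ipad = 35 18 36 36.  K' ⊕ opad = 5f 72 5c 5c.
Inner input = (K'⊕ipad) ∥ m = 35 18 36 36 ∥ 18 f6 28 10.
Inner hash: sum = 53+24+54+54+24+246+40+16 = 511 → 01 ff.
Outer input = (K'⊕opad) ∥ inner = 5f 72 5c 5c ∥ 01 ff.
Outer hash (tag): sum = 95+114+92+92+1+255 = 649 → 02 89.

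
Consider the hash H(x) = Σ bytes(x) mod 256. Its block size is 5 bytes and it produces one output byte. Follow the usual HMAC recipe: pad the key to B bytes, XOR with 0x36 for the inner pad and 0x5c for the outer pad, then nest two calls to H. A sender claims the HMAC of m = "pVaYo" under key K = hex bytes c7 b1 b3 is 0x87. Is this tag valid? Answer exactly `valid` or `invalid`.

valid

Key hex bytes c7 b1 b3 is 3 bytes ≤ B = 5; zero-pad to 5 bytes: K' = c7 b1 b3 00 00.
K' ⊕ ipad = f1 87 85 36 36; K' ⊕ opad = 9b ed ef 5c 5c.
Inner hash: sum = 241+135+133+54+54+112+86+97+89+111 = 1112; mod 256 = 88 → 58.
Outer hash (recomputed tag): sum = 155+237+239+92+92+88 = 903; mod 256 = 135 → 87.
Recomputed tag = 87; claimed = 87 → match.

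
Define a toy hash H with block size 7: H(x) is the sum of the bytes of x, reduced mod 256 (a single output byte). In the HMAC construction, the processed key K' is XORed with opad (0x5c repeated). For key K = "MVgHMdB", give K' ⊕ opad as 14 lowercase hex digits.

Key "MVgHMdB" = 4d 56 67 48 4d 64 42 is exactly B = 7 bytes: K' = 4d 56 67 48 4d 64 42.
XOR each byte with 0x5c: 4d⊕5c=11, 56⊕5c=0a, 67⊕5c=3b, 48⊕5c=14, 4d⊕5c=11, 64⊕5c=38, 42⊕5c=1e.

110a3b1411381e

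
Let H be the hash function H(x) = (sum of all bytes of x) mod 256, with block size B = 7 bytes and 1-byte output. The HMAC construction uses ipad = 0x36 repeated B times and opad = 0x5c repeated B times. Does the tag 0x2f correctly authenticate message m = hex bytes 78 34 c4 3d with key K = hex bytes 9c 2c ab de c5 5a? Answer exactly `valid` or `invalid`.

Key hex bytes 9c 2c ab de c5 5a is 6 bytes ≤ B = 7; zero-pad to 7 bytes: K' = 9c 2c ab de c5 5a 00.
K' ⊕ ipad = aa 1a 9d e8 f3 6c 36; K' ⊕ opad = c0 70 f7 82 99 06 5c.
Inner hash: sum = 170+26+157+232+243+108+54+120+52+196+61 = 1419; mod 256 = 139 → 8b.
Outer hash (recomputed tag): sum = 192+112+247+130+153+6+92+139 = 1071; mod 256 = 47 → 2f.
Recomputed tag = 2f; claimed = 2f → match.

valid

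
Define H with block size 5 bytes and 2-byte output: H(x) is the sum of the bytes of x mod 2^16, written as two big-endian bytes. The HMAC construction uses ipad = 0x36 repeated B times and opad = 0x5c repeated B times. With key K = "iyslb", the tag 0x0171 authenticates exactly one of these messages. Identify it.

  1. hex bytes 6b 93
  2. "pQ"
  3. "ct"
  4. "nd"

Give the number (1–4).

Key "iyslb" = 69 79 73 6c 62 is exactly B = 5 bytes: K' = 69 79 73 6c 62.
K' ⊕ ipad = 5f 4f 45 5a 54; K' ⊕ opad = 35 25 2f 30 3e.
m1: inner = H(5f 4f 45 5a 54 6b 93) = 02 9f; tag = H(35 25 2f 30 3e 02 9f) = 0198
m2: inner = H(5f 4f 45 5a 54 70 51) = 02 62; tag = H(35 25 2f 30 3e 02 62) = 015b
m3: inner = H(5f 4f 45 5a 54 63 74) = 02 78; tag = H(35 25 2f 30 3e 02 78) = 0171 ← matches
m4: inner = H(5f 4f 45 5a 54 6e 64) = 02 73; tag = H(35 25 2f 30 3e 02 73) = 016c

3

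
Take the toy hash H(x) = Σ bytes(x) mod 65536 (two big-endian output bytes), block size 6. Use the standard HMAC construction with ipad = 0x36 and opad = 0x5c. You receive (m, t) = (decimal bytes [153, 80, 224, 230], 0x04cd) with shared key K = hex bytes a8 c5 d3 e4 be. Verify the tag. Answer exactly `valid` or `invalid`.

Key hex bytes a8 c5 d3 e4 be is 5 bytes ≤ B = 6; zero-pad to 6 bytes: K' = a8 c5 d3 e4 be 00.
K' ⊕ ipad = 9e f3 e5 d2 88 36; K' ⊕ opad = f4 99 8f b8 e2 5c.
Inner hash: sum = 158+243+229+210+136+54+153+80+224+230 = 1717 → 06 b5.
Outer hash (recomputed tag): sum = 244+153+143+184+226+92+6+181 = 1229 → 04 cd.
Recomputed tag = 04cd; claimed = 04cd → match.

valid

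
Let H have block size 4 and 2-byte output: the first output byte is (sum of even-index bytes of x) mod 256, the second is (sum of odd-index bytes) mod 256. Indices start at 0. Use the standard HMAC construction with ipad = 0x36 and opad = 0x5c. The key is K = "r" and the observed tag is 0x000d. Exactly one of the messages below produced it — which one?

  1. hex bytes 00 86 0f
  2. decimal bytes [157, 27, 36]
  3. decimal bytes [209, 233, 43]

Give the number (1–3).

3

Key "r" = 72 is 1 byte ≤ B = 4; zero-pad to 4 bytes: K' = 72 00 00 00.
K' ⊕ ipad = 44 36 36 36; K' ⊕ opad = 2e 5c 5c 5c.
m1: inner = H(44 36 36 36 00 86 0f) = 89 f2; tag = H(2e 5c 5c 5c 89 f2) = 13aa
m2: inner = H(44 36 36 36 9d 1b 24) = 3b 87; tag = H(2e 5c 5c 5c 3b 87) = c53f
m3: inner = H(44 36 36 36 d1 e9 2b) = 76 55; tag = H(2e 5c 5c 5c 76 55) = 000d ← matches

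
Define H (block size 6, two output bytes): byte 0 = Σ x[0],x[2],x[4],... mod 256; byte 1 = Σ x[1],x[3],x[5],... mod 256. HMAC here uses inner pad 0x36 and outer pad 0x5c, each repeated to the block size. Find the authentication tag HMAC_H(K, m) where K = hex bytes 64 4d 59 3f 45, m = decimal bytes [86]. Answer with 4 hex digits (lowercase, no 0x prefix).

e08a

Key hex bytes 64 4d 59 3f 45 is 5 bytes ≤ B = 6; zero-pad to 6 bytes: K' = 64 4d 59 3f 45 00.
K' ⊕ ipad = 52 7b 6f 09 73 36.  K' ⊕ opad = 38 11 05 63 19 5c.
Inner input = (K'⊕ipad) ∥ m = 52 7b 6f 09 73 36 ∥ 56.
Inner hash: even-index sum = 394 mod 256 = 138; odd-index sum = 186 mod 256 = 186 → 8a ba.
Outer input = (K'⊕opad) ∥ inner = 38 11 05 63 19 5c ∥ 8a ba.
Outer hash (tag): even-index sum = 224 mod 256 = 224; odd-index sum = 394 mod 256 = 138 → e0 8a.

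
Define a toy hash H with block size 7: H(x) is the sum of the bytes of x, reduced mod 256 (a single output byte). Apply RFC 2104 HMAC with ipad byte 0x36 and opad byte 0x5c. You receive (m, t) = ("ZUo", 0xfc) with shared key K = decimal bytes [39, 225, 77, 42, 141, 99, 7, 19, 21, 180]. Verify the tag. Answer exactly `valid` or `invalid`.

Key decimal bytes [39, 225, 77, 42, 141, 99, 7, 19, 21, 180] = 27 e1 4d 2a 8d 63 07 13 15 b4 is 10 bytes > B = 7, so hash it first: H(key) = 52, then zero-pad to 7 bytes: K' = 52 00 00 00 00 00 00.
K' ⊕ ipad = 64 36 36 36 36 36 36; K' ⊕ opad = 0e 5c 5c 5c 5c 5c 5c.
Inner hash: sum = 100+54+54+54+54+54+54+90+85+111 = 710; mod 256 = 198 → c6.
Outer hash (recomputed tag): sum = 14+92+92+92+92+92+92+198 = 764; mod 256 = 252 → fc.
Recomputed tag = fc; claimed = fc → match.

valid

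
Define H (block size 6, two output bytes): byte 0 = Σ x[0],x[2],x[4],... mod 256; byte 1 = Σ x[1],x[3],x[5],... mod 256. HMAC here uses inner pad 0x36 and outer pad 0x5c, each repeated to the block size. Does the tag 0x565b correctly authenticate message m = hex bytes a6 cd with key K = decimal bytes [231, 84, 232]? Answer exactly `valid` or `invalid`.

Key decimal bytes [231, 84, 232] = e7 54 e8 is 3 bytes ≤ B = 6; zero-pad to 6 bytes: K' = e7 54 e8 00 00 00.
K' ⊕ ipad = d1 62 de 36 36 36; K' ⊕ opad = bb 08 b4 5c 5c 5c.
Inner hash: even-index sum = 651 mod 256 = 139; odd-index sum = 411 mod 256 = 155 → 8b 9b.
Outer hash (recomputed tag): even-index sum = 598 mod 256 = 86; odd-index sum = 347 mod 256 = 91 → 56 5b.
Recomputed tag = 565b; claimed = 565b → match.

valid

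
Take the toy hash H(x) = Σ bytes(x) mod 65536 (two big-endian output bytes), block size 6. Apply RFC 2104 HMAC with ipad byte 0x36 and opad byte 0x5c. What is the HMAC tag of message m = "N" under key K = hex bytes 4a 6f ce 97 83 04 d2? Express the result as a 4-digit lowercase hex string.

Key hex bytes 4a 6f ce 97 83 04 d2 is 7 bytes > B = 6, so hash it first: H(key) = 03 77, then zero-pad to 6 bytes: K' = 03 77 00 00 00 00.
K' ⊕ ipad = 35 41 36 36 36 36.  K' ⊕ opad = 5f 2b 5c 5c 5c 5c.
Inner input = (K'⊕ipad) ∥ m = 35 41 36 36 36 36 ∥ 4e.
Inner hash: sum = 53+65+54+54+54+54+78 = 412 → 01 9c.
Outer input = (K'⊕opad) ∥ inner = 5f 2b 5c 5c 5c 5c ∥ 01 9c.
Outer hash (tag): sum = 95+43+92+92+92+92+1+156 = 663 → 02 97.

0297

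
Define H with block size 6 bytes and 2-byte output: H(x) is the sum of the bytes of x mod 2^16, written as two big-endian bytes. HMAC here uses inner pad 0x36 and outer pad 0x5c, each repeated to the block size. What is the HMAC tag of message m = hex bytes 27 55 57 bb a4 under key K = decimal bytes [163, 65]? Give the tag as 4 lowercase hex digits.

Key decimal bytes [163, 65] = a3 41 is 2 bytes ≤ B = 6; zero-pad to 6 bytes: K' = a3 41 00 00 00 00.
K' ⊕ ipad = 95 77 36 36 36 36.  K' ⊕ opad = ff 1d 5c 5c 5c 5c.
Inner input = (K'⊕ipad) ∥ m = 95 77 36 36 36 36 ∥ 27 55 57 bb a4.
Inner hash: sum = 149+119+54+54+54+54+39+85+87+187+164 = 1046 → 04 16.
Outer input = (K'⊕opad) ∥ inner = ff 1d 5c 5c 5c 5c ∥ 04 16.
Outer hash (tag): sum = 255+29+92+92+92+92+4+22 = 678 → 02 a6.

02a6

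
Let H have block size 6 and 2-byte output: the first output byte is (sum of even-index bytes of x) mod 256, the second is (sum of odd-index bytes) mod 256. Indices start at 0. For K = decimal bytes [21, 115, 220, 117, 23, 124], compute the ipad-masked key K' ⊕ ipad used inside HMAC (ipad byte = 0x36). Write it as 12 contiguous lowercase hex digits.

Key decimal bytes [21, 115, 220, 117, 23, 124] = 15 73 dc 75 17 7c is exactly B = 6 bytes: K' = 15 73 dc 75 17 7c.
XOR each byte with 0x36: 15⊕36=23, 73⊕36=45, dc⊕36=ea, 75⊕36=43, 17⊕36=21, 7c⊕36=4a.

2345ea43214a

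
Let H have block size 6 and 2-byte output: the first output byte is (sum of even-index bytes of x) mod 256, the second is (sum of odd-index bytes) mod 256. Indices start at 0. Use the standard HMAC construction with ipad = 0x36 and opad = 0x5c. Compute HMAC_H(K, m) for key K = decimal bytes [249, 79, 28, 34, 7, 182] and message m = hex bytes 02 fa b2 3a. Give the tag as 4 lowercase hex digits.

Key decimal bytes [249, 79, 28, 34, 7, 182] = f9 4f 1c 22 07 b6 is exactly B = 6 bytes: K' = f9 4f 1c 22 07 b6.
K' ⊕ ipad = cf 79 2a 14 31 80.  K' ⊕ opad = a5 13 40 7e 5b ea.
Inner input = (K'⊕ipad) ∥ m = cf 79 2a 14 31 80 ∥ 02 fa b2 3a.
Inner hash: even-index sum = 478 mod 256 = 222; odd-index sum = 577 mod 256 = 65 → de 41.
Outer input = (K'⊕opad) ∥ inner = a5 13 40 7e 5b ea ∥ de 41.
Outer hash (tag): even-index sum = 542 mod 256 = 30; odd-index sum = 444 mod 256 = 188 → 1e bc.

1ebc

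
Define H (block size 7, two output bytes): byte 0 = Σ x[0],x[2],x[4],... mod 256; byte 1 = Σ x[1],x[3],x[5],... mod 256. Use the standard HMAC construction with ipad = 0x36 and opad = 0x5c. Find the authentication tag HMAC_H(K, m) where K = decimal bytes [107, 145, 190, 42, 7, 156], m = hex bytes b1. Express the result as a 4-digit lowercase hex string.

Key decimal bytes [107, 145, 190, 42, 7, 156] = 6b 91 be 2a 07 9c is 6 bytes ≤ B = 7; zero-pad to 7 bytes: K' = 6b 91 be 2a 07 9c 00.
K' ⊕ ipad = 5d a7 88 1c 31 aa 36.  K' ⊕ opad = 37 cd e2 76 5b c0 5c.
Inner input = (K'⊕ipad) ∥ m = 5d a7 88 1c 31 aa 36 ∥ b1.
Inner hash: even-index sum = 332 mod 256 = 76; odd-index sum = 542 mod 256 = 30 → 4c 1e.
Outer input = (K'⊕opad) ∥ inner = 37 cd e2 76 5b c0 5c ∥ 4c 1e.
Outer hash (tag): even-index sum = 494 mod 256 = 238; odd-index sum = 591 mod 256 = 79 → ee 4f.

ee4f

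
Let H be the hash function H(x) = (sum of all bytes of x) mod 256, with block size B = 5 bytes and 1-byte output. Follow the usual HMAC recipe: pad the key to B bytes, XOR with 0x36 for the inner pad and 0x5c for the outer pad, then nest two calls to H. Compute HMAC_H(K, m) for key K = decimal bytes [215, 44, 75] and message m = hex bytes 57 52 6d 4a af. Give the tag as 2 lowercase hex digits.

Key decimal bytes [215, 44, 75] = d7 2c 4b is 3 bytes ≤ B = 5; zero-pad to 5 bytes: K' = d7 2c 4b 00 00.
K' ⊕ ipad = e1 1a 7d 36 36.  K' ⊕ opad = 8b 70 17 5c 5c.
Inner input = (K'⊕ipad) ∥ m = e1 1a 7d 36 36 ∥ 57 52 6d 4a af.
Inner hash: sum = 225+26+125+54+54+87+82+109+74+175 = 1011; mod 256 = 243 → f3.
Outer input = (K'⊕opad) ∥ inner = 8b 70 17 5c 5c ∥ f3.
Outer hash (tag): sum = 139+112+23+92+92+243 = 701; mod 256 = 189 → bd.

bd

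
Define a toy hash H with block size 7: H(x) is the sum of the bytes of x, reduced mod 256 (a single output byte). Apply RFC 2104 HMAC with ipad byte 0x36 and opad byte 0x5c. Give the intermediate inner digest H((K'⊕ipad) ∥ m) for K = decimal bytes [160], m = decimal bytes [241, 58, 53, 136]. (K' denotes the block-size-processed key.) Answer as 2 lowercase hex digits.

c2

Key decimal bytes [160] = a0 is 1 byte ≤ B = 7; zero-pad to 7 bytes: K' = a0 00 00 00 00 00 00.
K' ⊕ ipad = 96 36 36 36 36 36 36.
Inner input = 96 36 36 36 36 36 36 ∥ f1 3a 35 88.
Inner hash: sum = 150+54+54+54+54+54+54+241+58+53+136 = 962; mod 256 = 194 → c2.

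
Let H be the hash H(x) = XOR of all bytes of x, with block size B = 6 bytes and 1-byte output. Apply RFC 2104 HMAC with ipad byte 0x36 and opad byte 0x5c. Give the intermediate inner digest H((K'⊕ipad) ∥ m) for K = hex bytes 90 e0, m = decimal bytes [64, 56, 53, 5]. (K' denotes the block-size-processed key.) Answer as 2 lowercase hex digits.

Key hex bytes 90 e0 is 2 bytes ≤ B = 6; zero-pad to 6 bytes: K' = 90 e0 00 00 00 00.
K' ⊕ ipad = a6 d6 36 36 36 36.
Inner input = a6 d6 36 36 36 36 ∥ 40 38 35 05.
Inner hash: XOR a6⊕d6⊕36⊕36⊕36⊕36⊕40⊕38⊕35⊕05 = 38.

38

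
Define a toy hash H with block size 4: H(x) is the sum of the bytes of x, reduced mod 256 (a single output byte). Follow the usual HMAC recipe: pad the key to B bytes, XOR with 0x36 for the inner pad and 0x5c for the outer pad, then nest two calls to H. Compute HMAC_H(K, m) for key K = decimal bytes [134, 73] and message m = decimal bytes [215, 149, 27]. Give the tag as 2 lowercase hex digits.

c9

Key decimal bytes [134, 73] = 86 49 is 2 bytes ≤ B = 4; zero-pad to 4 bytes: K' = 86 49 00 00.
K' ⊕ ipad = b0 7f 36 36.  K' ⊕ opad = da 15 5c 5c.
Inner input = (K'⊕ipad) ∥ m = b0 7f 36 36 ∥ d7 95 1b.
Inner hash: sum = 176+127+54+54+215+149+27 = 802; mod 256 = 34 → 22.
Outer input = (K'⊕opad) ∥ inner = da 15 5c 5c ∥ 22.
Outer hash (tag): sum = 218+21+92+92+34 = 457; mod 256 = 201 → c9.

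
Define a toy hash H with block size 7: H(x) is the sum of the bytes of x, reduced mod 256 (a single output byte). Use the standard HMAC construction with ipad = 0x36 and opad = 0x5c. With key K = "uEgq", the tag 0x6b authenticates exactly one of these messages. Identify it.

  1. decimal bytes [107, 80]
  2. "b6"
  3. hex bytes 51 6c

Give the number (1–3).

Key "uEgq" = 75 45 67 71 is 4 bytes ≤ B = 7; zero-pad to 7 bytes: K' = 75 45 67 71 00 00 00.
K' ⊕ ipad = 43 73 51 47 36 36 36; K' ⊕ opad = 29 19 3b 2d 5c 5c 5c.
m1: inner = H(43 73 51 47 36 36 36 6b 50) = ab; tag = H(29 19 3b 2d 5c 5c 5c ab) = 69
m2: inner = H(43 73 51 47 36 36 36 62 36) = 88; tag = H(29 19 3b 2d 5c 5c 5c 88) = 46
m3: inner = H(43 73 51 47 36 36 36 51 6c) = ad; tag = H(29 19 3b 2d 5c 5c 5c ad) = 6b ← matches

3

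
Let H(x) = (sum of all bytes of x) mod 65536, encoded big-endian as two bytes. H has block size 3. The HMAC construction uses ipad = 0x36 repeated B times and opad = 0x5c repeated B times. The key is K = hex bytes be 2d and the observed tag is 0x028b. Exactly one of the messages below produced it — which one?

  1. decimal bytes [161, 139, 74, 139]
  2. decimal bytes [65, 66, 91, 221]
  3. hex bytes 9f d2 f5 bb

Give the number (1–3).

Key hex bytes be 2d is 2 bytes ≤ B = 3; zero-pad to 3 bytes: K' = be 2d 00.
K' ⊕ ipad = 88 1b 36; K' ⊕ opad = e2 71 5c.
m1: inner = H(88 1b 36 a1 8b 4a 8b) = 02 da; tag = H(e2 71 5c 02 da) = 028b ← matches
m2: inner = H(88 1b 36 41 42 5b dd) = 02 94; tag = H(e2 71 5c 02 94) = 0245
m3: inner = H(88 1b 36 9f d2 f5 bb) = 03 fa; tag = H(e2 71 5c 03 fa) = 02ac

1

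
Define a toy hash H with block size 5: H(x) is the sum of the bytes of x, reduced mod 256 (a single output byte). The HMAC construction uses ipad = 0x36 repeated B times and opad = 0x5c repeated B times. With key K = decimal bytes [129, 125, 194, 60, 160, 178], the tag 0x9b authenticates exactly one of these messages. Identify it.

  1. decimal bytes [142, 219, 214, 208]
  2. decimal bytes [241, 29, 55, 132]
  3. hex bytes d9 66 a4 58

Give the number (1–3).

2

Key decimal bytes [129, 125, 194, 60, 160, 178] = 81 7d c2 3c a0 b2 is 6 bytes > B = 5, so hash it first: H(key) = 4e, then zero-pad to 5 bytes: K' = 4e 00 00 00 00.
K' ⊕ ipad = 78 36 36 36 36; K' ⊕ opad = 12 5c 5c 5c 5c.
m1: inner = H(78 36 36 36 36 8e db d6 d0) = 5f; tag = H(12 5c 5c 5c 5c 5f) = e1
m2: inner = H(78 36 36 36 36 f1 1d 37 84) = 19; tag = H(12 5c 5c 5c 5c 19) = 9b ← matches
m3: inner = H(78 36 36 36 36 d9 66 a4 58) = 8b; tag = H(12 5c 5c 5c 5c 8b) = 0d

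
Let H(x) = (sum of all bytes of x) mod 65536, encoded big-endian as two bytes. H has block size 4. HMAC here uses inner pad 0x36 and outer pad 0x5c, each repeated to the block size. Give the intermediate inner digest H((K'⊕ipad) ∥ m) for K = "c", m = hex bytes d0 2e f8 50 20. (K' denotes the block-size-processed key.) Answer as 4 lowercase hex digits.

Key "c" = 63 is 1 byte ≤ B = 4; zero-pad to 4 bytes: K' = 63 00 00 00.
K' ⊕ ipad = 55 36 36 36.
Inner input = 55 36 36 36 ∥ d0 2e f8 50 20.
Inner hash: sum = 85+54+54+54+208+46+248+80+32 = 861 → 03 5d.

035d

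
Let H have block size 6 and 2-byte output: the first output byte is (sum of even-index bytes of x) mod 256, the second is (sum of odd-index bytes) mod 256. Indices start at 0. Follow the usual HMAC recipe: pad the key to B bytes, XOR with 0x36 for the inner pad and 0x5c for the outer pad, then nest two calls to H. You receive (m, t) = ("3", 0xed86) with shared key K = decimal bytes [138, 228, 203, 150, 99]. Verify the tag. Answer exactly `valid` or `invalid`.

Key decimal bytes [138, 228, 203, 150, 99] = 8a e4 cb 96 63 is 5 bytes ≤ B = 6; zero-pad to 6 bytes: K' = 8a e4 cb 96 63 00.
K' ⊕ ipad = bc d2 fd a0 55 36; K' ⊕ opad = d6 b8 97 ca 3f 5c.
Inner hash: even-index sum = 577 mod 256 = 65; odd-index sum = 424 mod 256 = 168 → 41 a8.
Outer hash (recomputed tag): even-index sum = 493 mod 256 = 237; odd-index sum = 646 mod 256 = 134 → ed 86.
Recomputed tag = ed86; claimed = ed86 → match.

valid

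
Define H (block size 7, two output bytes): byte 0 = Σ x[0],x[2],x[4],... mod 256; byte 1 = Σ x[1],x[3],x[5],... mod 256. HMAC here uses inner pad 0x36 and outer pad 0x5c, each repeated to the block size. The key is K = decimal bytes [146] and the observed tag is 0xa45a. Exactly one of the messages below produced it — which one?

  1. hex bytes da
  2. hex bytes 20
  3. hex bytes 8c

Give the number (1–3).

Key decimal bytes [146] = 92 is 1 byte ≤ B = 7; zero-pad to 7 bytes: K' = 92 00 00 00 00 00 00.
K' ⊕ ipad = a4 36 36 36 36 36 36; K' ⊕ opad = ce 5c 5c 5c 5c 5c 5c.
m1: inner = H(a4 36 36 36 36 36 36 da) = 46 7c; tag = H(ce 5c 5c 5c 5c 5c 5c 46 7c) = 5e5a
m2: inner = H(a4 36 36 36 36 36 36 20) = 46 c2; tag = H(ce 5c 5c 5c 5c 5c 5c 46 c2) = a45a ← matches
m3: inner = H(a4 36 36 36 36 36 36 8c) = 46 2e; tag = H(ce 5c 5c 5c 5c 5c 5c 46 2e) = 105a

2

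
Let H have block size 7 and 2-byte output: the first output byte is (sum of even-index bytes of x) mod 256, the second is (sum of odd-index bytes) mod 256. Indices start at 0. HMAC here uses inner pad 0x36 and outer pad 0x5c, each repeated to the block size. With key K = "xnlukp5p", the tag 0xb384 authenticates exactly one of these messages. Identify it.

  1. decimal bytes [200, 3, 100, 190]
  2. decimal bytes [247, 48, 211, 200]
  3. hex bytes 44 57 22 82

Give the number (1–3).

3

Key "xnlukp5p" = 78 6e 6c 75 6b 70 35 70 is 8 bytes > B = 7, so hash it first: H(key) = 84 c3, then zero-pad to 7 bytes: K' = 84 c3 00 00 00 00 00.
K' ⊕ ipad = b2 f5 36 36 36 36 36; K' ⊕ opad = d8 9f 5c 5c 5c 5c 5c.
m1: inner = H(b2 f5 36 36 36 36 36 c8 03 64 be) = 15 8d; tag = H(d8 9f 5c 5c 5c 5c 5c 15 8d) = 796c
m2: inner = H(b2 f5 36 36 36 36 36 f7 30 d3 c8) = 4c 2b; tag = H(d8 9f 5c 5c 5c 5c 5c 4c 2b) = 17a3
m3: inner = H(b2 f5 36 36 36 36 36 44 57 22 82) = 2d c7; tag = H(d8 9f 5c 5c 5c 5c 5c 2d c7) = b384 ← matches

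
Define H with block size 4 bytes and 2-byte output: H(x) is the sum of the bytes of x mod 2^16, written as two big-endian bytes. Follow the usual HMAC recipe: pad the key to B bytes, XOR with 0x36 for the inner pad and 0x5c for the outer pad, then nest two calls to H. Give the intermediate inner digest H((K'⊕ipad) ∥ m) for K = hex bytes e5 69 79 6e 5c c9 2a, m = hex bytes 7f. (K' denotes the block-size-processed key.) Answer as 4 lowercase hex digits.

01d2

Key hex bytes e5 69 79 6e 5c c9 2a is 7 bytes > B = 4, so hash it first: H(key) = 03 84, then zero-pad to 4 bytes: K' = 03 84 00 00.
K' ⊕ ipad = 35 b2 36 36.
Inner input = 35 b2 36 36 ∥ 7f.
Inner hash: sum = 53+178+54+54+127 = 466 → 01 d2.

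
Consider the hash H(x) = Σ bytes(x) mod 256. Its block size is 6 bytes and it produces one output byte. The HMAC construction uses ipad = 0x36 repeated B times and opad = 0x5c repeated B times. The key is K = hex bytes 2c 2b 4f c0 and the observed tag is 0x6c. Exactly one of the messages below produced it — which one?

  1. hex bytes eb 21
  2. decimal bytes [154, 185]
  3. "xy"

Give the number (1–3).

Key hex bytes 2c 2b 4f c0 is 4 bytes ≤ B = 6; zero-pad to 6 bytes: K' = 2c 2b 4f c0 00 00.
K' ⊕ ipad = 1a 1d 79 f6 36 36; K' ⊕ opad = 70 77 13 9c 5c 5c.
m1: inner = H(1a 1d 79 f6 36 36 eb 21) = 1e; tag = H(70 77 13 9c 5c 5c 1e) = 6c ← matches
m2: inner = H(1a 1d 79 f6 36 36 9a b9) = 65; tag = H(70 77 13 9c 5c 5c 65) = b3
m3: inner = H(1a 1d 79 f6 36 36 78 79) = 03; tag = H(70 77 13 9c 5c 5c 03) = 51

1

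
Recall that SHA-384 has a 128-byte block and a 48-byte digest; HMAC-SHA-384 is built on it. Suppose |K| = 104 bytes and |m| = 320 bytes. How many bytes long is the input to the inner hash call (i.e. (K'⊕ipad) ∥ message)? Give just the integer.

448

Key is 104 ≤ 128 bytes, zero-padded: |K'| = 128.
Inner input = (K'⊕ipad) ∥ m → 128 + 320 = 448 bytes.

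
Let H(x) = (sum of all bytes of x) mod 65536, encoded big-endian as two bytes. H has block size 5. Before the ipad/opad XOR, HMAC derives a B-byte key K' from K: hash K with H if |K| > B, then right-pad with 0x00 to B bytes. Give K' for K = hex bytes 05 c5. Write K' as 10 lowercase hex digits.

05c5000000

Key hex bytes 05 c5 is 2 bytes ≤ B = 5; zero-pad to 5 bytes: K' = 05 c5 00 00 00.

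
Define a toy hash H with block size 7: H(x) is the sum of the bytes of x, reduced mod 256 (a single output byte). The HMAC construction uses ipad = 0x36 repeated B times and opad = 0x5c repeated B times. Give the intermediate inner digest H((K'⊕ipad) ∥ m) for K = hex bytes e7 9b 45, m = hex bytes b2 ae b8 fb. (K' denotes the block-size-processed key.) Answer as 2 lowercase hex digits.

dc

Key hex bytes e7 9b 45 is 3 bytes ≤ B = 7; zero-pad to 7 bytes: K' = e7 9b 45 00 00 00 00.
K' ⊕ ipad = d1 ad 73 36 36 36 36.
Inner input = d1 ad 73 36 36 36 36 ∥ b2 ae b8 fb.
Inner hash: sum = 209+173+115+54+54+54+54+178+174+184+251 = 1500; mod 256 = 220 → dc.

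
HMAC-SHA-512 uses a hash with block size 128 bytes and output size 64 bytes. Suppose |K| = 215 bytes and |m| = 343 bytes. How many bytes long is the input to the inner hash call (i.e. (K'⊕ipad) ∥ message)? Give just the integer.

471

Key is 215 > 128 bytes, so it is hashed to 64 bytes then zero-padded to 128: |K'| = 128.
Inner input = (K'⊕ipad) ∥ m → 128 + 343 = 471 bytes.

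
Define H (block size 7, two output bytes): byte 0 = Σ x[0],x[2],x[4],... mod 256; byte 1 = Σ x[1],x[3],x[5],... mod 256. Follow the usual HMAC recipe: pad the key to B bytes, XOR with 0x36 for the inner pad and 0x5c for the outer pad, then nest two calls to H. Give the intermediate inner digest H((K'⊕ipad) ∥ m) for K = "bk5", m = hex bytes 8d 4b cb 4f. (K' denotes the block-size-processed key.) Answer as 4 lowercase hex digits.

Key "bk5" = 62 6b 35 is 3 bytes ≤ B = 7; zero-pad to 7 bytes: K' = 62 6b 35 00 00 00 00.
K' ⊕ ipad = 54 5d 03 36 36 36 36.
Inner input = 54 5d 03 36 36 36 36 ∥ 8d 4b cb 4f.
Inner hash: even-index sum = 349 mod 256 = 93; odd-index sum = 545 mod 256 = 33 → 5d 21.

5d21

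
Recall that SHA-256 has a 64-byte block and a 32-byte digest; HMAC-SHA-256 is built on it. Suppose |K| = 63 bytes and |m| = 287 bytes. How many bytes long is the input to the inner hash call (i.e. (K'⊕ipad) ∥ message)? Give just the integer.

351

Key is 63 ≤ 64 bytes, zero-padded: |K'| = 64.
Inner input = (K'⊕ipad) ∥ m → 64 + 287 = 351 bytes.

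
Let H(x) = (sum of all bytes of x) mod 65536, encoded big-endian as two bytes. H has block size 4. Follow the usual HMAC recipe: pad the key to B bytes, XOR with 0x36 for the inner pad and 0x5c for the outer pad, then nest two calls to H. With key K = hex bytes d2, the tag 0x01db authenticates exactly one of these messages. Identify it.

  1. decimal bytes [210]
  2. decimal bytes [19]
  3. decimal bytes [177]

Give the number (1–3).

Key hex bytes d2 is 1 byte ≤ B = 4; zero-pad to 4 bytes: K' = d2 00 00 00.
K' ⊕ ipad = e4 36 36 36; K' ⊕ opad = 8e 5c 5c 5c.
m1: inner = H(e4 36 36 36 d2) = 02 58; tag = H(8e 5c 5c 5c 02 58) = 01fc
m2: inner = H(e4 36 36 36 13) = 01 99; tag = H(8e 5c 5c 5c 01 99) = 023c
m3: inner = H(e4 36 36 36 b1) = 02 37; tag = H(8e 5c 5c 5c 02 37) = 01db ← matches

3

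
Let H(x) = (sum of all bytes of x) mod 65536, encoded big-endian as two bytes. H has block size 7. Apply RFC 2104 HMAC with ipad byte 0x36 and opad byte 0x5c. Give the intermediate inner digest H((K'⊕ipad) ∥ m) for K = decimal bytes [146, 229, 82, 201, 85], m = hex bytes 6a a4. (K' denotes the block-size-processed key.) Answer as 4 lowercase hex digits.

Key decimal bytes [146, 229, 82, 201, 85] = 92 e5 52 c9 55 is 5 bytes ≤ B = 7; zero-pad to 7 bytes: K' = 92 e5 52 c9 55 00 00.
K' ⊕ ipad = a4 d3 64 ff 63 36 36.
Inner input = a4 d3 64 ff 63 36 36 ∥ 6a a4.
Inner hash: sum = 164+211+100+255+99+54+54+106+164 = 1207 → 04 b7.

04b7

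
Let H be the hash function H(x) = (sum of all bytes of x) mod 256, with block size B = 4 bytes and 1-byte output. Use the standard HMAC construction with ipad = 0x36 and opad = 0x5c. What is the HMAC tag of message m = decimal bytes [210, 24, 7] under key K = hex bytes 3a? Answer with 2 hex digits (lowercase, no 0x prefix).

Key hex bytes 3a is 1 byte ≤ B = 4; zero-pad to 4 bytes: K' = 3a 00 00 00.
K' ⊕ ipad = 0c 36 36 36.  K' ⊕ opad = 66 5c 5c 5c.
Inner input = (K'⊕ipad) ∥ m = 0c 36 36 36 ∥ d2 18 07.
Inner hash: sum = 12+54+54+54+210+24+7 = 415; mod 256 = 159 → 9f.
Outer input = (K'⊕opad) ∥ inner = 66 5c 5c 5c ∥ 9f.
Outer hash (tag): sum = 102+92+92+92+159 = 537; mod 256 = 25 → 19.

19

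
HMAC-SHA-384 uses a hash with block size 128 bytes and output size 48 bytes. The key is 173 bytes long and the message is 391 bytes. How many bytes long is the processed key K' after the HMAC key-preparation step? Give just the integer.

128

Key is 173 > 128 bytes, so it is hashed to 48 bytes then zero-padded to 128: |K'| = 128.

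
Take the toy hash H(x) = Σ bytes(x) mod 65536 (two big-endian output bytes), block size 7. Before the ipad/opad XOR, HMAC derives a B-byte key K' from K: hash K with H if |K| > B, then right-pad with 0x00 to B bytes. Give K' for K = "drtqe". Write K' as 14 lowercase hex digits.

Key "drtqe" = 64 72 74 71 65 is 5 bytes ≤ B = 7; zero-pad to 7 bytes: K' = 64 72 74 71 65 00 00.

64727471650000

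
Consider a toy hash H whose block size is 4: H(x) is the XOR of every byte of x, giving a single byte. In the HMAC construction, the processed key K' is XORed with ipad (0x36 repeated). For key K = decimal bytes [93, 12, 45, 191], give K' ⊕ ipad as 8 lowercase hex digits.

6b3a1b89

Key decimal bytes [93, 12, 45, 191] = 5d 0c 2d bf is exactly B = 4 bytes: K' = 5d 0c 2d bf.
XOR each byte with 0x36: 5d⊕36=6b, 0c⊕36=3a, 2d⊕36=1b, bf⊕36=89.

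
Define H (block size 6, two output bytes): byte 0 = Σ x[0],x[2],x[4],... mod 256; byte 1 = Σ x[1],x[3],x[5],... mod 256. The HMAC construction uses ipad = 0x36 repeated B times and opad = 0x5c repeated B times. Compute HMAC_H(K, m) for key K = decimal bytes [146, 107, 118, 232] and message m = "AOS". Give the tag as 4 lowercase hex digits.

0207

Key decimal bytes [146, 107, 118, 232] = 92 6b 76 e8 is 4 bytes ≤ B = 6; zero-pad to 6 bytes: K' = 92 6b 76 e8 00 00.
K' ⊕ ipad = a4 5d 40 de 36 36.  K' ⊕ opad = ce 37 2a b4 5c 5c.
Inner input = (K'⊕ipad) ∥ m = a4 5d 40 de 36 36 ∥ 41 4f 53.
Inner hash: even-index sum = 430 mod 256 = 174; odd-index sum = 448 mod 256 = 192 → ae c0.
Outer input = (K'⊕opad) ∥ inner = ce 37 2a b4 5c 5c ∥ ae c0.
Outer hash (tag): even-index sum = 514 mod 256 = 2; odd-index sum = 519 mod 256 = 7 → 02 07.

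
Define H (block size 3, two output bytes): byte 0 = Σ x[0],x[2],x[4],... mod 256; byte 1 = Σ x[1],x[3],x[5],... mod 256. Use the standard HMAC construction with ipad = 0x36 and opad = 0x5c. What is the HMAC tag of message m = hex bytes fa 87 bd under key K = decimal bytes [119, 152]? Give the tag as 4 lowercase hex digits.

ecc2

Key decimal bytes [119, 152] = 77 98 is 2 bytes ≤ B = 3; zero-pad to 3 bytes: K' = 77 98 00.
K' ⊕ ipad = 41 ae 36.  K' ⊕ opad = 2b c4 5c.
Inner input = (K'⊕ipad) ∥ m = 41 ae 36 ∥ fa 87 bd.
Inner hash: even-index sum = 254 mod 256 = 254; odd-index sum = 613 mod 256 = 101 → fe 65.
Outer input = (K'⊕opad) ∥ inner = 2b c4 5c ∥ fe 65.
Outer hash (tag): even-index sum = 236 mod 256 = 236; odd-index sum = 450 mod 256 = 194 → ec c2.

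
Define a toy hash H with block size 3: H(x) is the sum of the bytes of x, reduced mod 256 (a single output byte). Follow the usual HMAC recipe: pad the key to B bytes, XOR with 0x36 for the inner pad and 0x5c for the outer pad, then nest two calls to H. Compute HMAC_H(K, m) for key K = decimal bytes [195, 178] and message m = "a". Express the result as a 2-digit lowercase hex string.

Key decimal bytes [195, 178] = c3 b2 is 2 bytes ≤ B = 3; zero-pad to 3 bytes: K' = c3 b2 00.
K' ⊕ ipad = f5 84 36.  K' ⊕ opad = 9f ee 5c.
Inner input = (K'⊕ipad) ∥ m = f5 84 36 ∥ 61.
Inner hash: sum = 245+132+54+97 = 528; mod 256 = 16 → 10.
Outer input = (K'⊕opad) ∥ inner = 9f ee 5c ∥ 10.
Outer hash (tag): sum = 159+238+92+16 = 505; mod 256 = 249 → f9.

f9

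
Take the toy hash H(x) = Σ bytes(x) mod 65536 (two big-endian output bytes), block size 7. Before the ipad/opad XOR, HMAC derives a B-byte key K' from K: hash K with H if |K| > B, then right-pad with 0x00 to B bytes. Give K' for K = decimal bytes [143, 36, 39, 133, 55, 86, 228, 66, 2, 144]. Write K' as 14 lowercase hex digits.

03a40000000000

|K| = 10 > B = 7, so first hash the key.
H(K): sum = 143+36+39+133+55+86+228+66+2+144 = 932 → 03 a4.
Zero-pad H(K) = 03 a4 to 7 bytes: K' = 03 a4 00 00 00 00 00.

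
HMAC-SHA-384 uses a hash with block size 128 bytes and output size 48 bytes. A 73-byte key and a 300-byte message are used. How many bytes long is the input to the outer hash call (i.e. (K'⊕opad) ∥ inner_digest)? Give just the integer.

Key is 73 ≤ 128 bytes, zero-padded: |K'| = 128.
Outer input = (K'⊕opad) ∥ H(inner) → 128 + 48 = 176 bytes.

176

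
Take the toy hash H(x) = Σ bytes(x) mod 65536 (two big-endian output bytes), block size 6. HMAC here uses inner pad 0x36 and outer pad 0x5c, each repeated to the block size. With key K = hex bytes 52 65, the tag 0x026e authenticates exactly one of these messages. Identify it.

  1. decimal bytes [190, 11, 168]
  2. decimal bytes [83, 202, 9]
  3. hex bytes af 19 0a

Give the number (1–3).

Key hex bytes 52 65 is 2 bytes ≤ B = 6; zero-pad to 6 bytes: K' = 52 65 00 00 00 00.
K' ⊕ ipad = 64 53 36 36 36 36; K' ⊕ opad = 0e 39 5c 5c 5c 5c.
m1: inner = H(64 53 36 36 36 36 be 0b a8) = 03 00; tag = H(0e 39 5c 5c 5c 5c 03 00) = 01ba
m2: inner = H(64 53 36 36 36 36 53 ca 09) = 02 b5; tag = H(0e 39 5c 5c 5c 5c 02 b5) = 026e ← matches
m3: inner = H(64 53 36 36 36 36 af 19 0a) = 02 61; tag = H(0e 39 5c 5c 5c 5c 02 61) = 021a

2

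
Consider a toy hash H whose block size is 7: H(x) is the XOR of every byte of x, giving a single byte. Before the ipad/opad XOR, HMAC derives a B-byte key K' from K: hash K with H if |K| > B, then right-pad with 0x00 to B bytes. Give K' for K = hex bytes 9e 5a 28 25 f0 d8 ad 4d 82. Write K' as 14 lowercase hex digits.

83000000000000

|K| = 9 > B = 7, so first hash the key.
H(K): XOR 9e⊕5a⊕28⊕25⊕f0⊕d8⊕ad⊕4d⊕82 = 83.
Zero-pad H(K) = 83 to 7 bytes: K' = 83 00 00 00 00 00 00.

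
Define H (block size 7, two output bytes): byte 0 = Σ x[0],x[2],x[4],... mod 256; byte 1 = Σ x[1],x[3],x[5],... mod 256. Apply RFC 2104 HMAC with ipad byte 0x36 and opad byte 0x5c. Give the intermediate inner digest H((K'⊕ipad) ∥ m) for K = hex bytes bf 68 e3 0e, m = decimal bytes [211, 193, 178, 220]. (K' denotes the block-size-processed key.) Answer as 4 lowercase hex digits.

6751

Key hex bytes bf 68 e3 0e is 4 bytes ≤ B = 7; zero-pad to 7 bytes: K' = bf 68 e3 0e 00 00 00.
K' ⊕ ipad = 89 5e d5 38 36 36 36.
Inner input = 89 5e d5 38 36 36 36 ∥ d3 c1 b2 dc.
Inner hash: even-index sum = 871 mod 256 = 103; odd-index sum = 593 mod 256 = 81 → 67 51.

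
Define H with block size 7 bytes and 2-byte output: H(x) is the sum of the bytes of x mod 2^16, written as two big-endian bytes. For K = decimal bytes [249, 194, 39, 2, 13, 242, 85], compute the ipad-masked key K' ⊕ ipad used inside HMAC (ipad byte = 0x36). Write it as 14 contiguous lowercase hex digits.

Key decimal bytes [249, 194, 39, 2, 13, 242, 85] = f9 c2 27 02 0d f2 55 is exactly B = 7 bytes: K' = f9 c2 27 02 0d f2 55.
XOR each byte with 0x36: f9⊕36=cf, c2⊕36=f4, 27⊕36=11, 02⊕36=34, 0d⊕36=3b, f2⊕36=c4, 55⊕36=63.

cff411343bc463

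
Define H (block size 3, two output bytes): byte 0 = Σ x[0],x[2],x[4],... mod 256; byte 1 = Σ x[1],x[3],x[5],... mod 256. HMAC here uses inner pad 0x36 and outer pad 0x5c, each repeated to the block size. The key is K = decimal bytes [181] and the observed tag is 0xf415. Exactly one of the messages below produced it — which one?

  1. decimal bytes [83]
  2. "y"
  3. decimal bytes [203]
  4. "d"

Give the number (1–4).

2

Key decimal bytes [181] = b5 is 1 byte ≤ B = 3; zero-pad to 3 bytes: K' = b5 00 00.
K' ⊕ ipad = 83 36 36; K' ⊕ opad = e9 5c 5c.
m1: inner = H(83 36 36 53) = b9 89; tag = H(e9 5c 5c b9 89) = ce15
m2: inner = H(83 36 36 79) = b9 af; tag = H(e9 5c 5c b9 af) = f415 ← matches
m3: inner = H(83 36 36 cb) = b9 01; tag = H(e9 5c 5c b9 01) = 4615
m4: inner = H(83 36 36 64) = b9 9a; tag = H(e9 5c 5c b9 9a) = df15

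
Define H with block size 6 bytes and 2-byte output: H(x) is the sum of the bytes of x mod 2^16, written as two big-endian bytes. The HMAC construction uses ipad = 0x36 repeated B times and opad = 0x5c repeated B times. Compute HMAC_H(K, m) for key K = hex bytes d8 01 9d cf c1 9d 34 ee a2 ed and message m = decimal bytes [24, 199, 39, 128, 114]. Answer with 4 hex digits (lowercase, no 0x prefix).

0237

Key hex bytes d8 01 9d cf c1 9d 34 ee a2 ed is 10 bytes > B = 6, so hash it first: H(key) = 06 54, then zero-pad to 6 bytes: K' = 06 54 00 00 00 00.
K' ⊕ ipad = 30 62 36 36 36 36.  K' ⊕ opad = 5a 08 5c 5c 5c 5c.
Inner input = (K'⊕ipad) ∥ m = 30 62 36 36 36 36 ∥ 18 c7 27 80 72.
Inner hash: sum = 48+98+54+54+54+54+24+199+39+128+114 = 866 → 03 62.
Outer input = (K'⊕opad) ∥ inner = 5a 08 5c 5c 5c 5c ∥ 03 62.
Outer hash (tag): sum = 90+8+92+92+92+92+3+98 = 567 → 02 37.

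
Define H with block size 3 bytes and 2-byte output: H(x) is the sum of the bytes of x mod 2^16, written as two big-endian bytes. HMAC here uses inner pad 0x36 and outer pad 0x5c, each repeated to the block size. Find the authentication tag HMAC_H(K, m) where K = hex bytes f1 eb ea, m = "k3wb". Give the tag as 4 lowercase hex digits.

Key hex bytes f1 eb ea is exactly B = 3 bytes: K' = f1 eb ea.
K' ⊕ ipad = c7 dd dc.  K' ⊕ opad = ad b7 b6.
Inner input = (K'⊕ipad) ∥ m = c7 dd dc ∥ 6b 33 77 62.
Inner hash: sum = 199+221+220+107+51+119+98 = 1015 → 03 f7.
Outer input = (K'⊕opad) ∥ inner = ad b7 b6 ∥ 03 f7.
Outer hash (tag): sum = 173+183+182+3+247 = 788 → 03 14.

0314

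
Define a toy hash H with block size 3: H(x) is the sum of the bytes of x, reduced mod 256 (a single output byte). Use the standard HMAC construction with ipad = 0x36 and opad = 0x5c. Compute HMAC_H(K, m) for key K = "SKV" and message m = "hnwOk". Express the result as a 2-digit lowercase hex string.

Key "SKV" = 53 4b 56 is exactly B = 3 bytes: K' = 53 4b 56.
K' ⊕ ipad = 65 7d 60.  K' ⊕ opad = 0f 17 0a.
Inner input = (K'⊕ipad) ∥ m = 65 7d 60 ∥ 68 6e 77 4f 6b.
Inner hash: sum = 101+125+96+104+110+119+79+107 = 841; mod 256 = 73 → 49.
Outer input = (K'⊕opad) ∥ inner = 0f 17 0a ∥ 49.
Outer hash (tag): sum = 15+23+10+73 = 121 → 79.

79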